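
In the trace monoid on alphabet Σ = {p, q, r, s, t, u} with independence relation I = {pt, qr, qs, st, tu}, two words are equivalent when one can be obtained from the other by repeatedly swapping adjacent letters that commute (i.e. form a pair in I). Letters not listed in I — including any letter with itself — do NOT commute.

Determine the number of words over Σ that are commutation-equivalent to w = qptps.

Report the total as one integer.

0(q) covers ∅
1(p) covers 0:q
2(t) covers 0:q
3(p) covers 1:p
4(s) covers 3:p
floor of heap: 0:q
completions by unplaced set U, small U first (add the entries for U minus each lowest piece of U):
  |U|=1: {2}:1  {4}:1
  |U|=2: {2,4}:2  {3,4}:1
  |U|=3: {1,3,4}:1  {2,3,4}:3
  start at 0(q): 4

4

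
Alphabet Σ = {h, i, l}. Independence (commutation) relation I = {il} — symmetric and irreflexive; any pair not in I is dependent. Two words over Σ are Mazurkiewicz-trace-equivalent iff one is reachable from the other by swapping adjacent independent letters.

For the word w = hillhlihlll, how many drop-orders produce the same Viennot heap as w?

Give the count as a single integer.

piece 0:h — minimal
piece 1:i rests on {0:h}
piece 2:l rests on {0:h}
piece 3:l rests on {2:l}
piece 4:h rests on {1:i, 3:l}
piece 5:l rests on {4:h}
piece 6:i rests on {4:h}
piece 7:h rests on {5:l, 6:i}
piece 8:l rests on {7:h}
piece 9:l rests on {8:l}
piece 10:l rests on {9:l}
minimal pieces: {0:h}
ways to finish when only these pieces remain (= sum over removing one remaining piece with nothing left below it):
  1 left: {10}→1
  2 left: {9,10}→1
  3 left: {8,9,10}→1
  4 left: {7,8,9,10}→1
  5 left: {5,7,8,9,10}→1  {6,7,8,9,10}→1
  6 left: {5,6,7,8,9,10}→2
  7 left: {4,5,6,7,8,9,10}→2
  8 left: {1,4,5,6,7,8,9,10}→2  {3,4,5,6,7,8,9,10}→2
  9 left: {1,3,4,5,6,7,8,9,10}→4  {2,3,4,5,6,7,8,9,10}→2
  placing 0:h first → 6 extensions

6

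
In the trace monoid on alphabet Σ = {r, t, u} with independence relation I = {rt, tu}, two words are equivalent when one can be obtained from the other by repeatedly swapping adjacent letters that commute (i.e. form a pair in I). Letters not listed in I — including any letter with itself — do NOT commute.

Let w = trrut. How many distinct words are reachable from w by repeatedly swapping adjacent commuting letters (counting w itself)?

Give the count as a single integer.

10

drop 0:t onto floor
drop 1:r onto floor
drop 2:r onto {1:r}
drop 3:u onto {2:r}
drop 4:t onto {0:t}
ground layer = {0:t, 1:r}
drop-orders for the pieces not yet dropped (sum over which currently-grounded one goes next):
  1 to go: {3} 1  {4} 1
  2 to go: {0,4} 1  {2,3} 1  {3,4} 2
  3 to go: {0,3,4} 3  {1,2,3} 1  {2,3,4} 3
  if 0:t drops first: 4 orders
  if 1:r drops first: 6 orders
heap linearizations: 10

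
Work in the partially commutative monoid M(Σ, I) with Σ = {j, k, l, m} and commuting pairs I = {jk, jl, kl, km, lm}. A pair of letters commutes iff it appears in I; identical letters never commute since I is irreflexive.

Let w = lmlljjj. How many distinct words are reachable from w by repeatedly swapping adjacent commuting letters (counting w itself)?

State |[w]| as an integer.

35

drop 0:l onto floor
drop 1:m onto floor
drop 2:l onto {0:l}
drop 3:l onto {2:l}
drop 4:j onto {1:m}
drop 5:j onto {4:j}
drop 6:j onto {5:j}
ground layer = {0:l, 1:m}
drop-orders for the pieces not yet dropped (sum over which currently-grounded one goes next):
  1 to go: {3} 1  {6} 1
  2 to go: {2,3} 1  {3,6} 2  {5,6} 1
  3 to go: {0,2,3} 1  {2,3,6} 3  {3,5,6} 3  {4,5,6} 1
  4 to go: {0,2,3,6} 4  {1,4,5,6} 1  {2,3,5,6} 6  {3,4,5,6} 4
  5 to go: {0,2,3,5,6} 10  {1,3,4,5,6} 5  {2,3,4,5,6} 10
  if 0:l drops first: 15 orders
  if 1:m drops first: 20 orders
heap linearizations: 35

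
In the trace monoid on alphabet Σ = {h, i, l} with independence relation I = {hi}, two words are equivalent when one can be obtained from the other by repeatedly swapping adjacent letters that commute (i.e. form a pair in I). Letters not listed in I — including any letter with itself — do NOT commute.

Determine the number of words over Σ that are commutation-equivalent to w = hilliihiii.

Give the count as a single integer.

drop 0:h onto floor
drop 1:i onto floor
drop 2:l onto {0:h, 1:i}
drop 3:l onto {2:l}
drop 4:i onto {3:l}
drop 5:i onto {4:i}
drop 6:h onto {3:l}
drop 7:i onto {5:i}
drop 8:i onto {7:i}
drop 9:i onto {8:i}
ground layer = {0:h, 1:i}
drop-orders for the pieces not yet dropped (sum over which currently-grounded one goes next):
  1 to go: {6} 1  {9} 1
  2 to go: {6,9} 2  {8,9} 1
  3 to go: {6,8,9} 3  {7,8,9} 1
  4 to go: {5,7,8,9} 1  {6,7,8,9} 4
  5 to go: {4,5,7,8,9} 1  {5,6,7,8,9} 5
  6 to go: {4,5,6,7,8,9} 6
  7 to go: {3,4,5,6,7,8,9} 6
  8 to go: {2,3,4,5,6,7,8,9} 6
  if 0:h drops first: 6 orders
  if 1:i drops first: 6 orders
heap linearizations: 12

12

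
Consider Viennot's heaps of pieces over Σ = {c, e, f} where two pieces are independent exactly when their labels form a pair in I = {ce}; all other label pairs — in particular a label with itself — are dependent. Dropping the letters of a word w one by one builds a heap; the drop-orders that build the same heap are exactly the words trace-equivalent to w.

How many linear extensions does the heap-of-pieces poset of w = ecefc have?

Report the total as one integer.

3

piece 0:e — minimal
piece 1:c — minimal
piece 2:e rests on {0:e}
piece 3:f rests on {1:c, 2:e}
piece 4:c rests on {3:f}
minimal pieces: {0:e, 1:c}
ways to finish when only these pieces remain (= sum over removing one remaining piece with nothing left below it):
  1 left: {4}→1
  2 left: {3,4}→1
  3 left: {1,3,4}→1  {2,3,4}→1
  placing 0:e first → 2 extensions
  placing 1:c first → 1 extensions
total linear extensions = 3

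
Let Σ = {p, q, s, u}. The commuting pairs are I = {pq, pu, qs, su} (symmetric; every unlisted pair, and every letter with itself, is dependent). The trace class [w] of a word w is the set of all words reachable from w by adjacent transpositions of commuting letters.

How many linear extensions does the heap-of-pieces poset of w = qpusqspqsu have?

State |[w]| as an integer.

0(q) covers ∅
1(p) covers ∅
2(u) covers 0:q
3(s) covers 1:p
4(q) covers 2:u
5(s) covers 3:s
6(p) covers 5:s
7(q) covers 4:q
8(s) covers 6:p
9(u) covers 7:q
floor of heap: 0:q, 1:p
completions by unplaced set U, small U first (add the entries for U minus each lowest piece of U):
  |U|=1: {8}:1  {9}:1
  |U|=2: {6,8}:1  {7,9}:1  {8,9}:2
  |U|=3: {4,7,9}:1  {5,6,8}:1  {6,8,9}:3  {7,8,9}:3
  |U|=4: {2,4,7,9}:1  {3,5,6,8}:1  {4,7,8,9}:4  {5,6,8,9}:4  {6,7,8,9}:6
  |U|=5: {0,2,4,7,9}:1  {1,3,5,6,8}:1  {2,4,7,8,9}:5  {3,5,6,8,9}:5  {4,6,7,8,9}:10  {5,6,7,8,9}:10
  |U|=6: {0,2,4,7,8,9}:6  {1,3,5,6,8,9}:6  {2,4,6,7,8,9}:15  {3,5,6,7,8,9}:15  {4,5,6,7,8,9}:20
  |U|=7: {0,2,4,6,7,8,9}:21  {1,3,5,6,7,8,9}:21  {2,4,5,6,7,8,9}:35  {3,4,5,6,7,8,9}:35
  |U|=8: {0,2,4,5,6,7,8,9}:56  {1,3,4,5,6,7,8,9}:56  {2,3,4,5,6,7,8,9}:70
  start at 0(q): 126
  start at 1(p): 126
sum over floor = 252

252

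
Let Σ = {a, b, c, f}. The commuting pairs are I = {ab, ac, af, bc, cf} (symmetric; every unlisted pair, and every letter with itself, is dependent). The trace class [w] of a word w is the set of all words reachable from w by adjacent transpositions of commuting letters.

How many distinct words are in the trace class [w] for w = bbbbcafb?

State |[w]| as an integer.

0(b) covers ∅
1(b) covers 0:b
2(b) covers 1:b
3(b) covers 2:b
4(c) covers ∅
5(a) covers ∅
6(f) covers 3:b
7(b) covers 6:f
floor of heap: 0:b, 4:c, 5:a
completions by unplaced set U, small U first (add the entries for U minus each lowest piece of U):
  |U|=1: {4}:1  {5}:1  {7}:1
  |U|=2: {4,5}:2  {4,7}:2  {5,7}:2  {6,7}:1
  |U|=3: {3,6,7}:1  {4,5,7}:6  {4,6,7}:3  {5,6,7}:3
  |U|=4: {2,3,6,7}:1  {3,4,6,7}:4  {3,5,6,7}:4  {4,5,6,7}:12
  |U|=5: {1,2,3,6,7}:1  {2,3,4,6,7}:5  {2,3,5,6,7}:5  {3,4,5,6,7}:20
  |U|=6: {0,1,2,3,6,7}:1  {1,2,3,4,6,7}:6  {1,2,3,5,6,7}:6  {2,3,4,5,6,7}:30
  start at 0(b): 42
  start at 4(c): 7
  start at 5(a): 7
sum over floor = 56

56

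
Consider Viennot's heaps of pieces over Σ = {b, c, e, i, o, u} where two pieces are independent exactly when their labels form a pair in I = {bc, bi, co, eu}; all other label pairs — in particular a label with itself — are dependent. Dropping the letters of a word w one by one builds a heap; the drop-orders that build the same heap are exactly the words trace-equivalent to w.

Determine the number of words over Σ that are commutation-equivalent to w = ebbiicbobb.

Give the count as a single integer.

drop 0:e onto floor
drop 1:b onto {0:e}
drop 2:b onto {1:b}
drop 3:i onto {0:e}
drop 4:i onto {3:i}
drop 5:c onto {4:i}
drop 6:b onto {2:b}
drop 7:o onto {4:i, 6:b}
drop 8:b onto {7:o}
drop 9:b onto {8:b}
ground layer = {0:e}
drop-orders for the pieces not yet dropped (sum over which currently-grounded one goes next):
  1 to go: {5} 1  {9} 1
  2 to go: {5,9} 2  {8,9} 1
  3 to go: {5,8,9} 3  {7,8,9} 1
  4 to go: {5,7,8,9} 4  {6,7,8,9} 1
  5 to go: {2,6,7,8,9} 1  {4,5,7,8,9} 4  {5,6,7,8,9} 5
  6 to go: {1,2,6,7,8,9} 1  {2,5,6,7,8,9} 6  {3,4,5,7,8,9} 4  {4,5,6,7,8,9} 9
  7 to go: {1,2,5,6,7,8,9} 7  {2,4,5,6,7,8,9} 15  {3,4,5,6,7,8,9} 13
  8 to go: {1,2,4,5,6,7,8,9} 22  {2,3,4,5,6,7,8,9} 28
  if 0:e drops first: 50 orders

50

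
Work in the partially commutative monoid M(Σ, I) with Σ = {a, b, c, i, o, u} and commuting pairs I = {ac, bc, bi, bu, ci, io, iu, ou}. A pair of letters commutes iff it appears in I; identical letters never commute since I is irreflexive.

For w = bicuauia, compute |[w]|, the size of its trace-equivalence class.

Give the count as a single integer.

piece 0:b — minimal
piece 1:i — minimal
piece 2:c — minimal
piece 3:u rests on {2:c}
piece 4:a rests on {0:b, 1:i, 3:u}
piece 5:u rests on {4:a}
piece 6:i rests on {4:a}
piece 7:a rests on {5:u, 6:i}
minimal pieces: {0:b, 1:i, 2:c}
ways to finish when only these pieces remain (= sum over removing one remaining piece with nothing left below it):
  1 left: {7}→1
  2 left: {5,7}→1  {6,7}→1
  3 left: {5,6,7}→2
  4 left: {4,5,6,7}→2
  5 left: {0,4,5,6,7}→2  {1,4,5,6,7}→2  {3,4,5,6,7}→2
  6 left: {0,1,4,5,6,7}→4  {0,3,4,5,6,7}→4  {1,3,4,5,6,7}→4  {2,3,4,5,6,7}→2
  placing 0:b first → 6 extensions
  placing 1:i first → 6 extensions
  placing 2:c first → 12 extensions
total linear extensions = 24

24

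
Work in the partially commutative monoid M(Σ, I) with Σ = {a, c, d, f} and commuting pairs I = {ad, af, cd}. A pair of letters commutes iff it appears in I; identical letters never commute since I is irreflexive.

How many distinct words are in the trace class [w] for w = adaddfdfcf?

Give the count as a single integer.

28

0(a) covers ∅
1(d) covers ∅
2(a) covers 0:a
3(d) covers 1:d
4(d) covers 3:d
5(f) covers 4:d
6(d) covers 5:f
7(f) covers 6:d
8(c) covers 2:a, 7:f
9(f) covers 8:c
floor of heap: 0:a, 1:d
completions by unplaced set U, small U first (add the entries for U minus each lowest piece of U):
  |U|=1: {9}:1
  |U|=2: {8,9}:1
  |U|=3: {2,8,9}:1  {7,8,9}:1
  |U|=4: {0,2,8,9}:1  {2,7,8,9}:2  {6,7,8,9}:1
  |U|=5: {0,2,7,8,9}:3  {2,6,7,8,9}:3  {5,6,7,8,9}:1
  |U|=6: {0,2,6,7,8,9}:6  {2,5,6,7,8,9}:4  {4,5,6,7,8,9}:1
  |U|=7: {0,2,5,6,7,8,9}:10  {2,4,5,6,7,8,9}:5  {3,4,5,6,7,8,9}:1
  |U|=8: {0,2,4,5,6,7,8,9}:15  {1,3,4,5,6,7,8,9}:1  {2,3,4,5,6,7,8,9}:6
  start at 0(a): 7
  start at 1(d): 21
sum over floor = 28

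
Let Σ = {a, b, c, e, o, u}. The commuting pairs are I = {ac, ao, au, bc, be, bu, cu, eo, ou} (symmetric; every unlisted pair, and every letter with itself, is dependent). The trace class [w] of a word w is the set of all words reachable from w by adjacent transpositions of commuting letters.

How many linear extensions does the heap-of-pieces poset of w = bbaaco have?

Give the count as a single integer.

12

#0=b has no predecessor
#1=b depends on [0:b]
#2=a depends on [1:b]
#3=a depends on [2:a]
#4=c has no predecessor
#5=o depends on [1:b, 4:c]
sources: [0:b, 4:c]
N(rest) = Σ N(rest − s) over sources s of rest; N(one piece) = 1:
  size 1 → [3]=1  [5]=1
  size 2 → [2,3]=1  [3,5]=2  [4,5]=1
  size 3 → [2,3,5]=3  [3,4,5]=3
  size 4 → [1,2,3,5]=3  [2,3,4,5]=6
  first=0(b) contributes 9
  first=4(c) contributes 3
|[w]| = 12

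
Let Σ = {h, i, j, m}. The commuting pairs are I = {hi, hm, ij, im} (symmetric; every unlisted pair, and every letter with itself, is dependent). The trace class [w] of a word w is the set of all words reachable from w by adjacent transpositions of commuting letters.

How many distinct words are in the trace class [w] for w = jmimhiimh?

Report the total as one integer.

840

piece 0:j — minimal
piece 1:m rests on {0:j}
piece 2:i — minimal
piece 3:m rests on {1:m}
piece 4:h rests on {0:j}
piece 5:i rests on {2:i}
piece 6:i rests on {5:i}
piece 7:m rests on {3:m}
piece 8:h rests on {4:h}
minimal pieces: {0:j, 2:i}
ways to finish when only these pieces remain (= sum over removing one remaining piece with nothing left below it):
  1 left: {6}→1  {7}→1  {8}→1
  2 left: {3,7}→1  {4,8}→1  {5,6}→1  {6,7}→2  {6,8}→2  {7,8}→2
  3 left: {1,3,7}→1  {2,5,6}→1  {3,6,7}→3  {3,7,8}→3  {4,6,8}→3  {4,7,8}→3  {5,6,7}→3  {5,6,8}→3  {6,7,8}→6
  4 left: {1,3,6,7}→4  {1,3,7,8}→4  {2,5,6,7}→4  {2,5,6,8}→4  {3,4,7,8}→6  {3,5,6,7}→6  {3,6,7,8}→12  {4,5,6,8}→6  {4,6,7,8}→12  {5,6,7,8}→12
  5 left: {1,3,4,7,8}→10  {1,3,5,6,7}→10  {1,3,6,7,8}→20  {2,3,5,6,7}→10  {2,4,5,6,8}→10  {2,5,6,7,8}→20  {3,4,6,7,8}→30  {3,5,6,7,8}→30  {4,5,6,7,8}→30
  6 left: {0,1,3,4,7,8}→10  {1,2,3,5,6,7}→20  {1,3,4,6,7,8}→60  {1,3,5,6,7,8}→60  {2,3,5,6,7,8}→60  {2,4,5,6,7,8}→60  {3,4,5,6,7,8}→90
  7 left: {0,1,3,4,6,7,8}→70  {1,2,3,5,6,7,8}→140  {1,3,4,5,6,7,8}→210  {2,3,4,5,6,7,8}→210
  placing 0:j first → 560 extensions
  placing 2:i first → 280 extensions
total linear extensions = 840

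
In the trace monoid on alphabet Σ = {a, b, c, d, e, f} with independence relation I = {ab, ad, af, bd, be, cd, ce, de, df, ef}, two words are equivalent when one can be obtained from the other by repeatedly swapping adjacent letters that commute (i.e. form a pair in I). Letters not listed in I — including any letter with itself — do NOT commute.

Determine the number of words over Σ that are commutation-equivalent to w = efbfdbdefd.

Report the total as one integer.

drop 0:e onto floor
drop 1:f onto floor
drop 2:b onto {1:f}
drop 3:f onto {2:b}
drop 4:d onto floor
drop 5:b onto {3:f}
drop 6:d onto {4:d}
drop 7:e onto {0:e}
drop 8:f onto {5:b}
drop 9:d onto {6:d}
ground layer = {0:e, 1:f, 4:d}
drop-orders for the pieces not yet dropped (sum over which currently-grounded one goes next):
  1 to go: {7} 1  {8} 1  {9} 1
  2 to go: {0,7} 1  {5,8} 1  {6,9} 1  {7,8} 2  {7,9} 2  {8,9} 2
  3 to go: {0,7,8} 3  {0,7,9} 3  {3,5,8} 1  {4,6,9} 1  {5,7,8} 3  {5,8,9} 3  {6,7,9} 3  {6,8,9} 3  {7,8,9} 6
  4 to go: {0,5,7,8} 6  {0,6,7,9} 6  {0,7,8,9} 12  {2,3,5,8} 1  {3,5,7,8} 4  {3,5,8,9} 4  {4,6,7,9} 4  {4,6,8,9} 4  {5,6,8,9} 6  {5,7,8,9} 12  {6,7,8,9} 12
  5 to go: {0,3,5,7,8} 10  {0,4,6,7,9} 10  {0,5,7,8,9} 30  {0,6,7,8,9} 30  {1,2,3,5,8} 1  {2,3,5,7,8} 5  {2,3,5,8,9} 5  {3,5,6,8,9} 10  {3,5,7,8,9} 20  {4,5,6,8,9} 10  {4,6,7,8,9} 20  {5,6,7,8,9} 30
  6 to go: {0,2,3,5,7,8} 15  {0,3,5,7,8,9} 60  {0,4,6,7,8,9} 60  {0,5,6,7,8,9} 90  {1,2,3,5,7,8} 6  {1,2,3,5,8,9} 6  {2,3,5,6,8,9} 15  {2,3,5,7,8,9} 30  {3,4,5,6,8,9} 20  {3,5,6,7,8,9} 60  {4,5,6,7,8,9} 60
  7 to go: {0,1,2,3,5,7,8} 21  {0,2,3,5,7,8,9} 105  {0,3,5,6,7,8,9} 210  {0,4,5,6,7,8,9} 210  {1,2,3,5,6,8,9} 21  {1,2,3,5,7,8,9} 42  {2,3,4,5,6,8,9} 35  {2,3,5,6,7,8,9} 105  {3,4,5,6,7,8,9} 140
  8 to go: {0,1,2,3,5,7,8,9} 168  {0,2,3,5,6,7,8,9} 420  {0,3,4,5,6,7,8,9} 560  {1,2,3,4,5,6,8,9} 56  {1,2,3,5,6,7,8,9} 168  {2,3,4,5,6,7,8,9} 280
  if 0:e drops first: 504 orders
  if 1:f drops first: 1260 orders
  if 4:d drops first: 756 orders
heap linearizations: 2520

2520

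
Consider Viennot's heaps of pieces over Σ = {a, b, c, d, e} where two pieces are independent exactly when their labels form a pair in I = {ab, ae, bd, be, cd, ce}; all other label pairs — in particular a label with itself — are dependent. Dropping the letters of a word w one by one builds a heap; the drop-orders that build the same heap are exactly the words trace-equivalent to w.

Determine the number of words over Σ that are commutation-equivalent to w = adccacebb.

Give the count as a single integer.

0(a) covers ∅
1(d) covers 0:a
2(c) covers 0:a
3(c) covers 2:c
4(a) covers 1:d, 3:c
5(c) covers 4:a
6(e) covers 1:d
7(b) covers 5:c
8(b) covers 7:b
floor of heap: 0:a
completions by unplaced set U, small U first (add the entries for U minus each lowest piece of U):
  |U|=1: {6}:1  {8}:1
  |U|=2: {6,8}:2  {7,8}:1
  |U|=3: {5,7,8}:1  {6,7,8}:3
  |U|=4: {4,5,7,8}:1  {5,6,7,8}:4
  |U|=5: {3,4,5,7,8}:1  {4,5,6,7,8}:5
  |U|=6: {1,4,5,6,7,8}:5  {2,3,4,5,7,8}:1  {3,4,5,6,7,8}:6
  |U|=7: {1,3,4,5,6,7,8}:11  {2,3,4,5,6,7,8}:7
  start at 0(a): 18

18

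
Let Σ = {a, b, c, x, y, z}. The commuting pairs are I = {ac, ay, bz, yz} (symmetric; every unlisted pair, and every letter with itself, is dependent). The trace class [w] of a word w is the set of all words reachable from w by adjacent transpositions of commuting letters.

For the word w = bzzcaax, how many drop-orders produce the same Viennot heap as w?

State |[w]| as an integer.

drop 0:b onto floor
drop 1:z onto floor
drop 2:z onto {1:z}
drop 3:c onto {0:b, 2:z}
drop 4:a onto {0:b, 2:z}
drop 5:a onto {4:a}
drop 6:x onto {3:c, 5:a}
ground layer = {0:b, 1:z}
drop-orders for the pieces not yet dropped (sum over which currently-grounded one goes next):
  1 to go: {6} 1
  2 to go: {3,6} 1  {5,6} 1
  3 to go: {3,5,6} 2  {4,5,6} 1
  4 to go: {3,4,5,6} 3
  5 to go: {0,3,4,5,6} 3  {2,3,4,5,6} 3
  if 0:b drops first: 3 orders
  if 1:z drops first: 6 orders
heap linearizations: 9

9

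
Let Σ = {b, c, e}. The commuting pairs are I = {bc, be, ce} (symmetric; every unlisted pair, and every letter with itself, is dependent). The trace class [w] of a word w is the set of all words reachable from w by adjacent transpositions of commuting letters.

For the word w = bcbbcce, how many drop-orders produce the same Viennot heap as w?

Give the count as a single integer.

0(b) covers ∅
1(c) covers ∅
2(b) covers 0:b
3(b) covers 2:b
4(c) covers 1:c
5(c) covers 4:c
6(e) covers ∅
floor of heap: 0:b, 1:c, 6:e
completions by unplaced set U, small U first (add the entries for U minus each lowest piece of U):
  |U|=1: {3}:1  {5}:1  {6}:1
  |U|=2: {2,3}:1  {3,5}:2  {3,6}:2  {4,5}:1  {5,6}:2
  |U|=3: {0,2,3}:1  {1,4,5}:1  {2,3,5}:3  {2,3,6}:3  {3,4,5}:3  {3,5,6}:6  {4,5,6}:3
  |U|=4: {0,2,3,5}:4  {0,2,3,6}:4  {1,3,4,5}:4  {1,4,5,6}:4  {2,3,4,5}:6  {2,3,5,6}:12  {3,4,5,6}:12
  |U|=5: {0,2,3,4,5}:10  {0,2,3,5,6}:20  {1,2,3,4,5}:10  {1,3,4,5,6}:20  {2,3,4,5,6}:30
  start at 0(b): 60
  start at 1(c): 60
  start at 6(e): 20
sum over floor = 140

140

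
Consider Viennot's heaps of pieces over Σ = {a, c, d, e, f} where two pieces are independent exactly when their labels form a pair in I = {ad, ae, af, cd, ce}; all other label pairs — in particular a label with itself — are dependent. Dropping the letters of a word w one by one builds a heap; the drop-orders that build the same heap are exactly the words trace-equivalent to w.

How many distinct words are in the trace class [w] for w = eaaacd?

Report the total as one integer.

15

0(e) covers ∅
1(a) covers ∅
2(a) covers 1:a
3(a) covers 2:a
4(c) covers 3:a
5(d) covers 0:e
floor of heap: 0:e, 1:a
completions by unplaced set U, small U first (add the entries for U minus each lowest piece of U):
  |U|=1: {4}:1  {5}:1
  |U|=2: {0,5}:1  {3,4}:1  {4,5}:2
  |U|=3: {0,4,5}:3  {2,3,4}:1  {3,4,5}:3
  |U|=4: {0,3,4,5}:6  {1,2,3,4}:1  {2,3,4,5}:4
  start at 0(e): 5
  start at 1(a): 10
sum over floor = 15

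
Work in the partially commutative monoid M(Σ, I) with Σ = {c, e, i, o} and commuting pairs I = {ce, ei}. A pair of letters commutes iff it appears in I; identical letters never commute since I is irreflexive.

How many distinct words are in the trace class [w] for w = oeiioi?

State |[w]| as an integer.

3

#0=o has no predecessor
#1=e depends on [0:o]
#2=i depends on [0:o]
#3=i depends on [2:i]
#4=o depends on [1:e, 3:i]
#5=i depends on [4:o]
sources: [0:o]
N(rest) = Σ N(rest − s) over sources s of rest; N(one piece) = 1:
  size 1 → [5]=1
  size 2 → [4,5]=1
  size 3 → [1,4,5]=1  [3,4,5]=1
  size 4 → [1,3,4,5]=2  [2,3,4,5]=1
  first=0(o) contributes 3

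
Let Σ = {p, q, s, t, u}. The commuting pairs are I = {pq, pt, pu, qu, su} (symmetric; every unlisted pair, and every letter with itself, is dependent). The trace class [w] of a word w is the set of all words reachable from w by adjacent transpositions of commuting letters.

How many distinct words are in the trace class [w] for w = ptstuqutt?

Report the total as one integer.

6

drop 0:p onto floor
drop 1:t onto floor
drop 2:s onto {0:p, 1:t}
drop 3:t onto {2:s}
drop 4:u onto {3:t}
drop 5:q onto {3:t}
drop 6:u onto {4:u}
drop 7:t onto {5:q, 6:u}
drop 8:t onto {7:t}
ground layer = {0:p, 1:t}
drop-orders for the pieces not yet dropped (sum over which currently-grounded one goes next):
  1 to go: {8} 1
  2 to go: {7,8} 1
  3 to go: {5,7,8} 1  {6,7,8} 1
  4 to go: {4,6,7,8} 1  {5,6,7,8} 2
  5 to go: {4,5,6,7,8} 3
  6 to go: {3,4,5,6,7,8} 3
  7 to go: {2,3,4,5,6,7,8} 3
  if 0:p drops first: 3 orders
  if 1:t drops first: 3 orders
heap linearizations: 6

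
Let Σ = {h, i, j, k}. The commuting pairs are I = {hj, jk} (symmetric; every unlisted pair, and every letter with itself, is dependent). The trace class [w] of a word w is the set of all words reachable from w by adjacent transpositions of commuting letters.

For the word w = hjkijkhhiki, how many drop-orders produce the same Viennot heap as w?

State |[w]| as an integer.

12

0(h) covers ∅
1(j) covers ∅
2(k) covers 0:h
3(i) covers 1:j, 2:k
4(j) covers 3:i
5(k) covers 3:i
6(h) covers 5:k
7(h) covers 6:h
8(i) covers 4:j, 7:h
9(k) covers 8:i
10(i) covers 9:k
floor of heap: 0:h, 1:j
completions by unplaced set U, small U first (add the entries for U minus each lowest piece of U):
  |U|=1: {10}:1
  |U|=2: {9,10}:1
  |U|=3: {8,9,10}:1
  |U|=4: {4,8,9,10}:1  {7,8,9,10}:1
  |U|=5: {4,7,8,9,10}:2  {6,7,8,9,10}:1
  |U|=6: {4,6,7,8,9,10}:3  {5,6,7,8,9,10}:1
  |U|=7: {4,5,6,7,8,9,10}:4
  |U|=8: {3,4,5,6,7,8,9,10}:4
  |U|=9: {1,3,4,5,6,7,8,9,10}:4  {2,3,4,5,6,7,8,9,10}:4
  start at 0(h): 8
  start at 1(j): 4
sum over floor = 12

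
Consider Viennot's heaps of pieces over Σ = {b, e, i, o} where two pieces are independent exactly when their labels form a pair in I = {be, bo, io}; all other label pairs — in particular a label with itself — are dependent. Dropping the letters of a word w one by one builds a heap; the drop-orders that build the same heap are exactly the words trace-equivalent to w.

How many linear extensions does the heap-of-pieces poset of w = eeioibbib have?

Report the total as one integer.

7

#0=e has no predecessor
#1=e depends on [0:e]
#2=i depends on [1:e]
#3=o depends on [1:e]
#4=i depends on [2:i]
#5=b depends on [4:i]
#6=b depends on [5:b]
#7=i depends on [6:b]
#8=b depends on [7:i]
sources: [0:e]
N(rest) = Σ N(rest − s) over sources s of rest; N(one piece) = 1:
  size 1 → [3]=1  [8]=1
  size 2 → [3,8]=2  [7,8]=1
  size 3 → [3,7,8]=3  [6,7,8]=1
  size 4 → [3,6,7,8]=4  [5,6,7,8]=1
  size 5 → [3,5,6,7,8]=5  [4,5,6,7,8]=1
  size 6 → [2,4,5,6,7,8]=1  [3,4,5,6,7,8]=6
  size 7 → [2,3,4,5,6,7,8]=7
  first=0(e) contributes 7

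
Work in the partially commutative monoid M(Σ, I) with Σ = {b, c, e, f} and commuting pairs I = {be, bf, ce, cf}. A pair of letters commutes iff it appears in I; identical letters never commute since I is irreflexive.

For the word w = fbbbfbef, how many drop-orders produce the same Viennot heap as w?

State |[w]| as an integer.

70

0(f) covers ∅
1(b) covers ∅
2(b) covers 1:b
3(b) covers 2:b
4(f) covers 0:f
5(b) covers 3:b
6(e) covers 4:f
7(f) covers 6:e
floor of heap: 0:f, 1:b
completions by unplaced set U, small U first (add the entries for U minus each lowest piece of U):
  |U|=1: {5}:1  {7}:1
  |U|=2: {3,5}:1  {5,7}:2  {6,7}:1
  |U|=3: {2,3,5}:1  {3,5,7}:3  {4,6,7}:1  {5,6,7}:3
  |U|=4: {0,4,6,7}:1  {1,2,3,5}:1  {2,3,5,7}:4  {3,5,6,7}:6  {4,5,6,7}:4
  |U|=5: {0,4,5,6,7}:5  {1,2,3,5,7}:5  {2,3,5,6,7}:10  {3,4,5,6,7}:10
  |U|=6: {0,3,4,5,6,7}:15  {1,2,3,5,6,7}:15  {2,3,4,5,6,7}:20
  start at 0(f): 35
  start at 1(b): 35
sum over floor = 70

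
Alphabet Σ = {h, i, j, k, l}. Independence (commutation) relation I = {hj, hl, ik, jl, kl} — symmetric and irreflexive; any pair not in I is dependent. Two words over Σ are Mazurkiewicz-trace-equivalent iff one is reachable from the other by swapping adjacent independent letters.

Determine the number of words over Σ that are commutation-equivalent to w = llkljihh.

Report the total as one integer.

#0=l has no predecessor
#1=l depends on [0:l]
#2=k has no predecessor
#3=l depends on [1:l]
#4=j depends on [2:k]
#5=i depends on [3:l, 4:j]
#6=h depends on [5:i]
#7=h depends on [6:h]
sources: [0:l, 2:k]
N(rest) = Σ N(rest − s) over sources s of rest; N(one piece) = 1:
  size 1 → [7]=1
  size 2 → [6,7]=1
  size 3 → [5,6,7]=1
  size 4 → [3,5,6,7]=1  [4,5,6,7]=1
  size 5 → [1,3,5,6,7]=1  [2,4,5,6,7]=1  [3,4,5,6,7]=2
  size 6 → [0,1,3,5,6,7]=1  [1,3,4,5,6,7]=3  [2,3,4,5,6,7]=3
  first=0(l) contributes 6
  first=2(k) contributes 4
|[w]| = 10

10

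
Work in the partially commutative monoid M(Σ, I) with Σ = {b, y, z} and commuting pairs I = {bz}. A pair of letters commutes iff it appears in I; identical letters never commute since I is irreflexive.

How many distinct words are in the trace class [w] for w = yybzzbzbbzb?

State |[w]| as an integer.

126

0(y) covers ∅
1(y) covers 0:y
2(b) covers 1:y
3(z) covers 1:y
4(z) covers 3:z
5(b) covers 2:b
6(z) covers 4:z
7(b) covers 5:b
8(b) covers 7:b
9(z) covers 6:z
10(b) covers 8:b
floor of heap: 0:y
completions by unplaced set U, small U first (add the entries for U minus each lowest piece of U):
  |U|=1: {9}:1  {10}:1
  |U|=2: {6,9}:1  {8,10}:1  {9,10}:2
  |U|=3: {4,6,9}:1  {6,9,10}:3  {7,8,10}:1  {8,9,10}:3
  |U|=4: {3,4,6,9}:1  {4,6,9,10}:4  {5,7,8,10}:1  {6,8,9,10}:6  {7,8,9,10}:4
  |U|=5: {2,5,7,8,10}:1  {3,4,6,9,10}:5  {4,6,8,9,10}:10  {5,7,8,9,10}:5  {6,7,8,9,10}:10
  |U|=6: {2,5,7,8,9,10}:6  {3,4,6,8,9,10}:15  {4,6,7,8,9,10}:20  {5,6,7,8,9,10}:15
  |U|=7: {2,5,6,7,8,9,10}:21  {3,4,6,7,8,9,10}:35  {4,5,6,7,8,9,10}:35
  |U|=8: {2,4,5,6,7,8,9,10}:56  {3,4,5,6,7,8,9,10}:70
  |U|=9: {2,3,4,5,6,7,8,9,10}:126
  start at 0(y): 126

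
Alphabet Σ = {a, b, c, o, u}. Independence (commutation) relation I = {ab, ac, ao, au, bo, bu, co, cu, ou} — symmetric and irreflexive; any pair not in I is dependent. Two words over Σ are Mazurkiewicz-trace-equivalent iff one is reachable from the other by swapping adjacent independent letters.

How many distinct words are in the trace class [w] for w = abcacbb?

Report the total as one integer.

21

piece 0:a — minimal
piece 1:b — minimal
piece 2:c rests on {1:b}
piece 3:a rests on {0:a}
piece 4:c rests on {2:c}
piece 5:b rests on {4:c}
piece 6:b rests on {5:b}
minimal pieces: {0:a, 1:b}
ways to finish when only these pieces remain (= sum over removing one remaining piece with nothing left below it):
  1 left: {3}→1  {6}→1
  2 left: {0,3}→1  {3,6}→2  {5,6}→1
  3 left: {0,3,6}→3  {3,5,6}→3  {4,5,6}→1
  4 left: {0,3,5,6}→6  {2,4,5,6}→1  {3,4,5,6}→4
  5 left: {0,3,4,5,6}→10  {1,2,4,5,6}→1  {2,3,4,5,6}→5
  placing 0:a first → 6 extensions
  placing 1:b first → 15 extensions
total linear extensions = 21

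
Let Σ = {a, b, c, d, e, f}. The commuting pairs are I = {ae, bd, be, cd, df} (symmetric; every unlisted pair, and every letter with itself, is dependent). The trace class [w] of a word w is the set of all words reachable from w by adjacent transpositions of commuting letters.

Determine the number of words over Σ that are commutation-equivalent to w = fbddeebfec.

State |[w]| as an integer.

0(f) covers ∅
1(b) covers 0:f
2(d) covers ∅
3(d) covers 2:d
4(e) covers 0:f, 3:d
5(e) covers 4:e
6(b) covers 1:b
7(f) covers 5:e, 6:b
8(e) covers 7:f
9(c) covers 8:e
floor of heap: 0:f, 2:d
completions by unplaced set U, small U first (add the entries for U minus each lowest piece of U):
  |U|=1: {9}:1
  |U|=2: {8,9}:1
  |U|=3: {7,8,9}:1
  |U|=4: {5,7,8,9}:1  {6,7,8,9}:1
  |U|=5: {1,6,7,8,9}:1  {4,5,7,8,9}:1  {5,6,7,8,9}:2
  |U|=6: {1,5,6,7,8,9}:3  {3,4,5,7,8,9}:1  {4,5,6,7,8,9}:3
  |U|=7: {1,4,5,6,7,8,9}:6  {2,3,4,5,7,8,9}:1  {3,4,5,6,7,8,9}:4
  |U|=8: {0,1,4,5,6,7,8,9}:6  {1,3,4,5,6,7,8,9}:10  {2,3,4,5,6,7,8,9}:5
  start at 0(f): 15
  start at 2(d): 16
sum over floor = 31

31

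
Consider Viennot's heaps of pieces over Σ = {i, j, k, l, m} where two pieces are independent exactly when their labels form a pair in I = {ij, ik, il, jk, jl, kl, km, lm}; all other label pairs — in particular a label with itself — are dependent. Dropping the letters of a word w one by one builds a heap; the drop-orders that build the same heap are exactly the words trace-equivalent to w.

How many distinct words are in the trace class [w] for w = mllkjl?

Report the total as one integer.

60

piece 0:m — minimal
piece 1:l — minimal
piece 2:l rests on {1:l}
piece 3:k — minimal
piece 4:j rests on {0:m}
piece 5:l rests on {2:l}
minimal pieces: {0:m, 1:l, 3:k}
ways to finish when only these pieces remain (= sum over removing one remaining piece with nothing left below it):
  1 left: {3}→1  {4}→1  {5}→1
  2 left: {0,4}→1  {2,5}→1  {3,4}→2  {3,5}→2  {4,5}→2
  3 left: {0,3,4}→3  {0,4,5}→3  {1,2,5}→1  {2,3,5}→3  {2,4,5}→3  {3,4,5}→6
  4 left: {0,2,4,5}→6  {0,3,4,5}→12  {1,2,3,5}→4  {1,2,4,5}→4  {2,3,4,5}→12
  placing 0:m first → 20 extensions
  placing 1:l first → 30 extensions
  placing 3:k first → 10 extensions
total linear extensions = 60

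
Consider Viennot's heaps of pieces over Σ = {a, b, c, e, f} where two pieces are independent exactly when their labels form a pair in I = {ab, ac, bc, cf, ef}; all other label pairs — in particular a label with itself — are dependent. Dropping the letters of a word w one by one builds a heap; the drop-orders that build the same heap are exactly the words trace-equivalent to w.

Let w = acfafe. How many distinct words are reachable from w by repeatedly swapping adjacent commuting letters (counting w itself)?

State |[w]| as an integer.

9

drop 0:a onto floor
drop 1:c onto floor
drop 2:f onto {0:a}
drop 3:a onto {2:f}
drop 4:f onto {3:a}
drop 5:e onto {1:c, 3:a}
ground layer = {0:a, 1:c}
drop-orders for the pieces not yet dropped (sum over which currently-grounded one goes next):
  1 to go: {4} 1  {5} 1
  2 to go: {1,5} 1  {4,5} 2
  3 to go: {1,4,5} 3  {3,4,5} 2
  4 to go: {1,3,4,5} 5  {2,3,4,5} 2
  if 0:a drops first: 7 orders
  if 1:c drops first: 2 orders
heap linearizations: 9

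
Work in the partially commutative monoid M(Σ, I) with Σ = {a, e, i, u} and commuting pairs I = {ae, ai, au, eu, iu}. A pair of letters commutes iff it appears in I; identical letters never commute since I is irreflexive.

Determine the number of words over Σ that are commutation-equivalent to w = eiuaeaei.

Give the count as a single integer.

piece 0:e — minimal
piece 1:i rests on {0:e}
piece 2:u — minimal
piece 3:a — minimal
piece 4:e rests on {1:i}
piece 5:a rests on {3:a}
piece 6:e rests on {4:e}
piece 7:i rests on {6:e}
minimal pieces: {0:e, 2:u, 3:a}
ways to finish when only these pieces remain (= sum over removing one remaining piece with nothing left below it):
  1 left: {2}→1  {5}→1  {7}→1
  2 left: {2,5}→2  {2,7}→2  {3,5}→1  {5,7}→2  {6,7}→1
  3 left: {2,3,5}→3  {2,5,7}→6  {2,6,7}→3  {3,5,7}→3  {4,6,7}→1  {5,6,7}→3
  4 left: {1,4,6,7}→1  {2,3,5,7}→12  {2,4,6,7}→4  {2,5,6,7}→12  {3,5,6,7}→6  {4,5,6,7}→4
  5 left: {0,1,4,6,7}→1  {1,2,4,6,7}→5  {1,4,5,6,7}→5  {2,3,5,6,7}→30  {2,4,5,6,7}→20  {3,4,5,6,7}→10
  6 left: {0,1,2,4,6,7}→6  {0,1,4,5,6,7}→6  {1,2,4,5,6,7}→30  {1,3,4,5,6,7}→15  {2,3,4,5,6,7}→60
  placing 0:e first → 105 extensions
  placing 2:u first → 21 extensions
  placing 3:a first → 42 extensions
total linear extensions = 168

168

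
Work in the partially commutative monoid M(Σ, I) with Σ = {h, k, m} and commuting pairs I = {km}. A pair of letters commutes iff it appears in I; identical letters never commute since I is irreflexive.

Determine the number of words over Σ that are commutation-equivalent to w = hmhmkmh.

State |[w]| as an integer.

#0=h has no predecessor
#1=m depends on [0:h]
#2=h depends on [1:m]
#3=m depends on [2:h]
#4=k depends on [2:h]
#5=m depends on [3:m]
#6=h depends on [4:k, 5:m]
sources: [0:h]
N(rest) = Σ N(rest − s) over sources s of rest; N(one piece) = 1:
  size 1 → [6]=1
  size 2 → [4,6]=1  [5,6]=1
  size 3 → [3,5,6]=1  [4,5,6]=2
  size 4 → [3,4,5,6]=3
  size 5 → [2,3,4,5,6]=3
  first=0(h) contributes 3

3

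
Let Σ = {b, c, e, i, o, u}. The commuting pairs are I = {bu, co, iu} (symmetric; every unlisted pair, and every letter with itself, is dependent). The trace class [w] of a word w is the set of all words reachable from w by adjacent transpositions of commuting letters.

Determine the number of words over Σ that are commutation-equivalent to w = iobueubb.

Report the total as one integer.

#0=i has no predecessor
#1=o depends on [0:i]
#2=b depends on [1:o]
#3=u depends on [1:o]
#4=e depends on [2:b, 3:u]
#5=u depends on [4:e]
#6=b depends on [4:e]
#7=b depends on [6:b]
sources: [0:i]
N(rest) = Σ N(rest − s) over sources s of rest; N(one piece) = 1:
  size 1 → [5]=1  [7]=1
  size 2 → [5,7]=2  [6,7]=1
  size 3 → [5,6,7]=3
  size 4 → [4,5,6,7]=3
  size 5 → [2,4,5,6,7]=3  [3,4,5,6,7]=3
  size 6 → [2,3,4,5,6,7]=6
  first=0(i) contributes 6

6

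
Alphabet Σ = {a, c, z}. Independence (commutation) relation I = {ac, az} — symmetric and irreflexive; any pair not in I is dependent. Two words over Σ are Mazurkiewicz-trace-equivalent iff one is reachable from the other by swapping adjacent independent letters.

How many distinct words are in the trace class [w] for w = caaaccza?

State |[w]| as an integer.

0(c) covers ∅
1(a) covers ∅
2(a) covers 1:a
3(a) covers 2:a
4(c) covers 0:c
5(c) covers 4:c
6(z) covers 5:c
7(a) covers 3:a
floor of heap: 0:c, 1:a
completions by unplaced set U, small U first (add the entries for U minus each lowest piece of U):
  |U|=1: {6}:1  {7}:1
  |U|=2: {3,7}:1  {5,6}:1  {6,7}:2
  |U|=3: {2,3,7}:1  {3,6,7}:3  {4,5,6}:1  {5,6,7}:3
  |U|=4: {0,4,5,6}:1  {1,2,3,7}:1  {2,3,6,7}:4  {3,5,6,7}:6  {4,5,6,7}:4
  |U|=5: {0,4,5,6,7}:5  {1,2,3,6,7}:5  {2,3,5,6,7}:10  {3,4,5,6,7}:10
  |U|=6: {0,3,4,5,6,7}:15  {1,2,3,5,6,7}:15  {2,3,4,5,6,7}:20
  start at 0(c): 35
  start at 1(a): 35
sum over floor = 70

70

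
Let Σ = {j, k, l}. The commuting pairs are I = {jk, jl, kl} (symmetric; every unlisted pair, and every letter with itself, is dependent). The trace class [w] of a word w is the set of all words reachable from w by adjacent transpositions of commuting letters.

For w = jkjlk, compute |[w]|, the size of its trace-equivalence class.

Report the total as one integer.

30

0(j) covers ∅
1(k) covers ∅
2(j) covers 0:j
3(l) covers ∅
4(k) covers 1:k
floor of heap: 0:j, 1:k, 3:l
completions by unplaced set U, small U first (add the entries for U minus each lowest piece of U):
  |U|=1: {2}:1  {3}:1  {4}:1
  |U|=2: {0,2}:1  {1,4}:1  {2,3}:2  {2,4}:2  {3,4}:2
  |U|=3: {0,2,3}:3  {0,2,4}:3  {1,2,4}:3  {1,3,4}:3  {2,3,4}:6
  start at 0(j): 12
  start at 1(k): 12
  start at 3(l): 6
sum over floor = 30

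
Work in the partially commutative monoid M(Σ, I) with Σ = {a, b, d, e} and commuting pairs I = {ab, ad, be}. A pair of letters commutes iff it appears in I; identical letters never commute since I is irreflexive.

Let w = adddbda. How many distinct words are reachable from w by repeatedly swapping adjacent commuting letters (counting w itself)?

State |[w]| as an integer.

#0=a has no predecessor
#1=d has no predecessor
#2=d depends on [1:d]
#3=d depends on [2:d]
#4=b depends on [3:d]
#5=d depends on [4:b]
#6=a depends on [0:a]
sources: [0:a, 1:d]
N(rest) = Σ N(rest − s) over sources s of rest; N(one piece) = 1:
  size 1 → [5]=1  [6]=1
  size 2 → [0,6]=1  [4,5]=1  [5,6]=2
  size 3 → [0,5,6]=3  [3,4,5]=1  [4,5,6]=3
  size 4 → [0,4,5,6]=6  [2,3,4,5]=1  [3,4,5,6]=4
  size 5 → [0,3,4,5,6]=10  [1,2,3,4,5]=1  [2,3,4,5,6]=5
  first=0(a) contributes 6
  first=1(d) contributes 15
|[w]| = 21

21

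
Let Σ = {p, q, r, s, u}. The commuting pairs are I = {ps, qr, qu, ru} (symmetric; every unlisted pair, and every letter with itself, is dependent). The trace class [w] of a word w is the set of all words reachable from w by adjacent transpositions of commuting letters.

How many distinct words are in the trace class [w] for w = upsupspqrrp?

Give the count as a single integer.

18

piece 0:u — minimal
piece 1:p rests on {0:u}
piece 2:s rests on {0:u}
piece 3:u rests on {1:p, 2:s}
piece 4:p rests on {3:u}
piece 5:s rests on {3:u}
piece 6:p rests on {4:p}
piece 7:q rests on {5:s, 6:p}
piece 8:r rests on {5:s, 6:p}
piece 9:r rests on {8:r}
piece 10:p rests on {7:q, 9:r}
minimal pieces: {0:u}
ways to finish when only these pieces remain (= sum over removing one remaining piece with nothing left below it):
  1 left: {10}→1
  2 left: {7,10}→1  {9,10}→1
  3 left: {7,9,10}→2  {8,9,10}→1
  4 left: {7,8,9,10}→3
  5 left: {5,7,8,9,10}→3  {6,7,8,9,10}→3
  6 left: {4,6,7,8,9,10}→3  {5,6,7,8,9,10}→6
  7 left: {4,5,6,7,8,9,10}→9
  8 left: {3,4,5,6,7,8,9,10}→9
  9 left: {1,3,4,5,6,7,8,9,10}→9  {2,3,4,5,6,7,8,9,10}→9
  placing 0:u first → 18 extensions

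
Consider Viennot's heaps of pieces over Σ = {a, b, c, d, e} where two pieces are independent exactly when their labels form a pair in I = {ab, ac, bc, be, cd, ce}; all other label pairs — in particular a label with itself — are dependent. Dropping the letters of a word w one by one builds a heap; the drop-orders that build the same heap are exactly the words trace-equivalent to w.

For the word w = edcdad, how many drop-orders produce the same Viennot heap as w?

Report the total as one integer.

6

0(e) covers ∅
1(d) covers 0:e
2(c) covers ∅
3(d) covers 1:d
4(a) covers 3:d
5(d) covers 4:a
floor of heap: 0:e, 2:c
completions by unplaced set U, small U first (add the entries for U minus each lowest piece of U):
  |U|=1: {2}:1  {5}:1
  |U|=2: {2,5}:2  {4,5}:1
  |U|=3: {2,4,5}:3  {3,4,5}:1
  |U|=4: {1,3,4,5}:1  {2,3,4,5}:4
  start at 0(e): 5
  start at 2(c): 1
sum over floor = 6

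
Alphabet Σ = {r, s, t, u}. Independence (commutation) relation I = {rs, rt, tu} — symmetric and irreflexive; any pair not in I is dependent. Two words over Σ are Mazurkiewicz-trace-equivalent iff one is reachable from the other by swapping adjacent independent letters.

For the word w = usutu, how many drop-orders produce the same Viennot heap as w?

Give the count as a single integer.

0(u) covers ∅
1(s) covers 0:u
2(u) covers 1:s
3(t) covers 1:s
4(u) covers 2:u
floor of heap: 0:u
completions by unplaced set U, small U first (add the entries for U minus each lowest piece of U):
  |U|=1: {3}:1  {4}:1
  |U|=2: {2,4}:1  {3,4}:2
  |U|=3: {2,3,4}:3
  start at 0(u): 3

3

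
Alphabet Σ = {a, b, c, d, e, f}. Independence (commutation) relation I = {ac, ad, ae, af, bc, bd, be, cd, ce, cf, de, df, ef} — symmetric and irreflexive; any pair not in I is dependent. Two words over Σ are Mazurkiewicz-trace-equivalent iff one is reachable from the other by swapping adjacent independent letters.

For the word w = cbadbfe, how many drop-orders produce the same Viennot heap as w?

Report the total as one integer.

#0=c has no predecessor
#1=b has no predecessor
#2=a depends on [1:b]
#3=d has no predecessor
#4=b depends on [2:a]
#5=f depends on [4:b]
#6=e has no predecessor
sources: [0:c, 1:b, 3:d, 6:e]
N(rest) = Σ N(rest − s) over sources s of rest; N(one piece) = 1:
  size 1 → [0]=1  [3]=1  [5]=1  [6]=1
  size 2 → [0,3]=2  [0,5]=2  [0,6]=2  [3,5]=2  [3,6]=2  [4,5]=1  [5,6]=2
  size 3 → [0,3,5]=6  [0,3,6]=6  [0,4,5]=3  [0,5,6]=6  [2,4,5]=1  [3,4,5]=3  [3,5,6]=6  [4,5,6]=3
  size 4 → [0,2,4,5]=4  [0,3,4,5]=12  [0,3,5,6]=24  [0,4,5,6]=12  [1,2,4,5]=1  [2,3,4,5]=4  [2,4,5,6]=4  [3,4,5,6]=12
  size 5 → [0,1,2,4,5]=5  [0,2,3,4,5]=20  [0,2,4,5,6]=20  [0,3,4,5,6]=60  [1,2,3,4,5]=5  [1,2,4,5,6]=5  [2,3,4,5,6]=20
  first=0(c) contributes 30
  first=1(b) contributes 120
  first=3(d) contributes 30
  first=6(e) contributes 30
|[w]| = 210

210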